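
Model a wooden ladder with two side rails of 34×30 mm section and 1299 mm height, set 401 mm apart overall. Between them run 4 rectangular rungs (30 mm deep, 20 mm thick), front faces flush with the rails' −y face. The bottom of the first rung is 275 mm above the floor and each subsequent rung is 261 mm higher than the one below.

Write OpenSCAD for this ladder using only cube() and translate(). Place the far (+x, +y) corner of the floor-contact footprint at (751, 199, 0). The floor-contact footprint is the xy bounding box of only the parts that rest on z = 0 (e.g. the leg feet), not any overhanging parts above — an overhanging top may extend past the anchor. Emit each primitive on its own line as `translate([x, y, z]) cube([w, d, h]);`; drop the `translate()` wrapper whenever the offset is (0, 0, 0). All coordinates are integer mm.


translate([350, 169, 0]) cube([34, 30, 1299]);
translate([717, 169, 0]) cube([34, 30, 1299]);
translate([384, 169, 275]) cube([333, 30, 20]);
translate([384, 169, 536]) cube([333, 30, 20]);
translate([384, 169, 797]) cube([333, 30, 20]);
translate([384, 169, 1058]) cube([333, 30, 20]);


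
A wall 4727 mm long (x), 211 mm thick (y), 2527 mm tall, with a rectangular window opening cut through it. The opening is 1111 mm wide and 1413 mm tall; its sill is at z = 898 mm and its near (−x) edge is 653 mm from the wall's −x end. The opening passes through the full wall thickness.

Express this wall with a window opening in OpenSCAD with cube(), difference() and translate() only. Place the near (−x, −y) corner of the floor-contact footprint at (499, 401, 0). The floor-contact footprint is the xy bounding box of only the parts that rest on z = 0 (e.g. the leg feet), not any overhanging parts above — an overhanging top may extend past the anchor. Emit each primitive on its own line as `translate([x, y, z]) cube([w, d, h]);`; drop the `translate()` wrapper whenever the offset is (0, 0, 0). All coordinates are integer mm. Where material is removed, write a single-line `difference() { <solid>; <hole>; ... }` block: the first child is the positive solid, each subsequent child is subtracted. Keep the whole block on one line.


difference() { translate([499, 401, 0]) cube([4727, 211, 2527]); translate([1152, 401, 898]) cube([1111, 211, 1413]); }


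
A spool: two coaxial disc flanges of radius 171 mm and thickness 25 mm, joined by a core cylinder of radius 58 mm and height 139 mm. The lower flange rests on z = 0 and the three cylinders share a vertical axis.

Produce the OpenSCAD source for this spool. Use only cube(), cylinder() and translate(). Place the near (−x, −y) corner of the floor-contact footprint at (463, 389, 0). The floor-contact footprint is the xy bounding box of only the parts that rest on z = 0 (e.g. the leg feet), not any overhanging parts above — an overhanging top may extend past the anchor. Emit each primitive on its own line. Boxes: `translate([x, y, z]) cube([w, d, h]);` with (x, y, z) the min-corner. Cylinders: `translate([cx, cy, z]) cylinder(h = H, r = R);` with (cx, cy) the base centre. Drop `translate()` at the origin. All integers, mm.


translate([634, 560, 0]) cylinder(h = 25, r = 171);
translate([634, 560, 25]) cylinder(h = 139, r = 58);
translate([634, 560, 164]) cylinder(h = 25, r = 171);


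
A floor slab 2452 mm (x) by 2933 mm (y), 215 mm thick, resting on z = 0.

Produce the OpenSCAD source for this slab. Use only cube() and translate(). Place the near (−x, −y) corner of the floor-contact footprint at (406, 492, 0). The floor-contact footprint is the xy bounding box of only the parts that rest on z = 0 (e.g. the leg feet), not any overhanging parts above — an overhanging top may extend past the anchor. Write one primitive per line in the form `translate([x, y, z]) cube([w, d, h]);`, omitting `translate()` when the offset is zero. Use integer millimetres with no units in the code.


translate([406, 492, 0]) cube([2452, 2933, 215]);


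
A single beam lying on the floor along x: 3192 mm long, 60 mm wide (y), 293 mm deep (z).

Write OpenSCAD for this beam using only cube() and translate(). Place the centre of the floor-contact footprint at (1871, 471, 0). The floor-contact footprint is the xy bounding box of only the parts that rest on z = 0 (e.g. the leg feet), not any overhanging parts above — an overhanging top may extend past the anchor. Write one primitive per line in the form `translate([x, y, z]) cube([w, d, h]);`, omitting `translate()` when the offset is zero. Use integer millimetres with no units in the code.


translate([275, 441, 0]) cube([3192, 60, 293]);


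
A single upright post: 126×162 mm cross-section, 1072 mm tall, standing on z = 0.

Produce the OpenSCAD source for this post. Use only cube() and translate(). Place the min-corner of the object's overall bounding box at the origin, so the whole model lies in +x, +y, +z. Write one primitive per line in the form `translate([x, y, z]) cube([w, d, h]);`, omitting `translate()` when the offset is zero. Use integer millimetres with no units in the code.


cube([126, 162, 1072]);


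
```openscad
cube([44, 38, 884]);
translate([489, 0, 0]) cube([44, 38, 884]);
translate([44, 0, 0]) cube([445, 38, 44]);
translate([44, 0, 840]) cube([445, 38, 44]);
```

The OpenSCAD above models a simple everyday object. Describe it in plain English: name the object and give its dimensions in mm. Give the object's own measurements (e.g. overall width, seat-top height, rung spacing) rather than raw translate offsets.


A rectangular picture frame lying in the x–z plane (depth along y). The opening is 445 mm wide (x) by 796 mm tall (z), surrounded by a border 44 mm wide on all four sides. The frame is 38 mm deep and is made of two full-height vertical stiles with two horizontal rails fitted between them.


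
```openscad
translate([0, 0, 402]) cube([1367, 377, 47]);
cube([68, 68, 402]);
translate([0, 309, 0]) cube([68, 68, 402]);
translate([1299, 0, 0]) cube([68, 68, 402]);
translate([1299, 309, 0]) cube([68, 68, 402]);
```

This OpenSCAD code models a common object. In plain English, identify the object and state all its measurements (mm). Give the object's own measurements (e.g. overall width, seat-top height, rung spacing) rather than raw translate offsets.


A long wooden bench with a 1367 mm (x) × 377 mm (y) seat, 47 mm thick, its top surface 449 mm above the floor. Four 68 mm square legs at the seat corners, flush with the edges, run from z = 0 to the seat underside.


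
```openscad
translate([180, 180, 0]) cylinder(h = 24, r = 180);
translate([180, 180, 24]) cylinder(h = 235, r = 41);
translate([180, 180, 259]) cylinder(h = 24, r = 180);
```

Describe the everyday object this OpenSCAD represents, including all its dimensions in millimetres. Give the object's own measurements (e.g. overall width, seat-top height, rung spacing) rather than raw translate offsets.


A spool: two coaxial disc flanges of radius 180 mm and thickness 24 mm, joined by a core cylinder of radius 41 mm and height 235 mm. The lower flange rests on z = 0 and the three cylinders share a vertical axis.


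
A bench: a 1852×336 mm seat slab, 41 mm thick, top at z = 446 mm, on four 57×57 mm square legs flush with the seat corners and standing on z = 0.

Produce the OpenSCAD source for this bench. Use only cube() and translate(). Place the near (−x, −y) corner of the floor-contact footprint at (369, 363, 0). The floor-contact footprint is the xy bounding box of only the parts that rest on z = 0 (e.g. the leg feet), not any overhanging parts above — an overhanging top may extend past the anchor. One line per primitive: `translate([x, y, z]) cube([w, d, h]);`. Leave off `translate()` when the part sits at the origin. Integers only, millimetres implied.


translate([369, 363, 405]) cube([1852, 336, 41]);
translate([369, 363, 0]) cube([57, 57, 405]);
translate([369, 642, 0]) cube([57, 57, 405]);
translate([2164, 363, 0]) cube([57, 57, 405]);
translate([2164, 642, 0]) cube([57, 57, 405]);


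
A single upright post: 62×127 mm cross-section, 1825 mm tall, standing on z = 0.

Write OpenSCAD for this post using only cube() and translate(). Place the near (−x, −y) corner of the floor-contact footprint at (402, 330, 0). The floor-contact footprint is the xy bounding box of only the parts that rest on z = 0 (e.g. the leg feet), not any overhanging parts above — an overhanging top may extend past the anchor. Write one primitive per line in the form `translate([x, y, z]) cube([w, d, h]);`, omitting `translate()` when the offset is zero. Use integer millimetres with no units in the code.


translate([402, 330, 0]) cube([62, 127, 1825]);


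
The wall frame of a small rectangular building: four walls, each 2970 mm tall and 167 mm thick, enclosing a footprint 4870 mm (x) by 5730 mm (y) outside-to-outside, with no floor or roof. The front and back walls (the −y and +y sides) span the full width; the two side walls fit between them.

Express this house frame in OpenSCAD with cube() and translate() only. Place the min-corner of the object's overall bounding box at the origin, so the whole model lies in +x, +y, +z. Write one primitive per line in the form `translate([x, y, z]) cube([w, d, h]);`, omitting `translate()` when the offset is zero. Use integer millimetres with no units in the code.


cube([4870, 167, 2970]);
translate([0, 5563, 0]) cube([4870, 167, 2970]);
translate([0, 167, 0]) cube([167, 5396, 2970]);
translate([4703, 167, 0]) cube([167, 5396, 2970]);


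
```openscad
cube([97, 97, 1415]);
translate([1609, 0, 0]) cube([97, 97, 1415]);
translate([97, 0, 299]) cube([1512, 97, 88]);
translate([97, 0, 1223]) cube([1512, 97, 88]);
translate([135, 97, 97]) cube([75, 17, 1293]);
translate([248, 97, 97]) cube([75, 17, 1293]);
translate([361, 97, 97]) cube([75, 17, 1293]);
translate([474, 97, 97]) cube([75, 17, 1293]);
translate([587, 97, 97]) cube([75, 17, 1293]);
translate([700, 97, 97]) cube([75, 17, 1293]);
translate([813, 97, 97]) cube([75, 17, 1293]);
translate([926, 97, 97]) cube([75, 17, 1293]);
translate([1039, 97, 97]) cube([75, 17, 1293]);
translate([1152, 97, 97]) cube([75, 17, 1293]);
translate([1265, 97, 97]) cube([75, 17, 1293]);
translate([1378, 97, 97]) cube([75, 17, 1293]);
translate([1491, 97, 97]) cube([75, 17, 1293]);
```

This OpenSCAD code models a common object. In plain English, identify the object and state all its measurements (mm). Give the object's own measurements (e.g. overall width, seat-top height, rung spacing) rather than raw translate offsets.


A fence section. Two 97×97 mm posts, 1415 mm tall, stand on the floor with a clear span of 1512 mm between their inner faces. Two horizontal rails of 97×88 mm section span the gap between the posts with their undersides at z = 299 mm and z = 1223 mm, flush with the posts' −y face. 13 pickets, each 75 mm wide, 17 mm thick and 1293 mm tall, are fixed to the +y face of the rails with their bottoms at z = 97 mm, spaced across the span with a 38 mm gap after the −x post and between neighbouring pickets, with 43 mm left before the +x post.


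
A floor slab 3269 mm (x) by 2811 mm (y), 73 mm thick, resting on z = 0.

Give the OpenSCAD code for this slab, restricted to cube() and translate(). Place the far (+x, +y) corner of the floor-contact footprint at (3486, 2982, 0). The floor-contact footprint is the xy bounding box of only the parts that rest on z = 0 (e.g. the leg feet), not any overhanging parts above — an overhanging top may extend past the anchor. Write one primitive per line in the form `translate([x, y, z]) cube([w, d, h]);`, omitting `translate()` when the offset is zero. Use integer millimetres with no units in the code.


translate([217, 171, 0]) cube([3269, 2811, 73]);


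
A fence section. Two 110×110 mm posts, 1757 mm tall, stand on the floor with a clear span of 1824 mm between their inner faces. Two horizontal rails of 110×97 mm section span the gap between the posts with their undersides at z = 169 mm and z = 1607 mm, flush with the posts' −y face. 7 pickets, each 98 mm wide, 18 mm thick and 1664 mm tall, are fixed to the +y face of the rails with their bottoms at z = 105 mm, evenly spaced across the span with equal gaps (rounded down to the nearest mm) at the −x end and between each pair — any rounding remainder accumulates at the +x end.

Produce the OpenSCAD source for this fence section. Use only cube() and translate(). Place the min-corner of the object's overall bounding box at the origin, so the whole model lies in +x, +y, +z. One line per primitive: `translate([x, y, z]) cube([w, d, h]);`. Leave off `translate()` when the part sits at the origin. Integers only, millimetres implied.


cube([110, 110, 1757]);
translate([1934, 0, 0]) cube([110, 110, 1757]);
translate([110, 0, 169]) cube([1824, 110, 97]);
translate([110, 0, 1607]) cube([1824, 110, 97]);
translate([252, 110, 105]) cube([98, 18, 1664]);
translate([492, 110, 105]) cube([98, 18, 1664]);
translate([732, 110, 105]) cube([98, 18, 1664]);
translate([972, 110, 105]) cube([98, 18, 1664]);
translate([1212, 110, 105]) cube([98, 18, 1664]);
translate([1452, 110, 105]) cube([98, 18, 1664]);
translate([1692, 110, 105]) cube([98, 18, 1664]);


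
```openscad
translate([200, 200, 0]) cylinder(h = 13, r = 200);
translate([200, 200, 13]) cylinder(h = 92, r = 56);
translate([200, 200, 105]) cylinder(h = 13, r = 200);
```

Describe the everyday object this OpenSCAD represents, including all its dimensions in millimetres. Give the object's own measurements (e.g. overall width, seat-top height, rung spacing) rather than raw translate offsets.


A spool: two coaxial disc flanges of radius 200 mm and thickness 13 mm, joined by a core cylinder of radius 56 mm and height 92 mm. The lower flange rests on z = 0 and the three cylinders share a vertical axis.


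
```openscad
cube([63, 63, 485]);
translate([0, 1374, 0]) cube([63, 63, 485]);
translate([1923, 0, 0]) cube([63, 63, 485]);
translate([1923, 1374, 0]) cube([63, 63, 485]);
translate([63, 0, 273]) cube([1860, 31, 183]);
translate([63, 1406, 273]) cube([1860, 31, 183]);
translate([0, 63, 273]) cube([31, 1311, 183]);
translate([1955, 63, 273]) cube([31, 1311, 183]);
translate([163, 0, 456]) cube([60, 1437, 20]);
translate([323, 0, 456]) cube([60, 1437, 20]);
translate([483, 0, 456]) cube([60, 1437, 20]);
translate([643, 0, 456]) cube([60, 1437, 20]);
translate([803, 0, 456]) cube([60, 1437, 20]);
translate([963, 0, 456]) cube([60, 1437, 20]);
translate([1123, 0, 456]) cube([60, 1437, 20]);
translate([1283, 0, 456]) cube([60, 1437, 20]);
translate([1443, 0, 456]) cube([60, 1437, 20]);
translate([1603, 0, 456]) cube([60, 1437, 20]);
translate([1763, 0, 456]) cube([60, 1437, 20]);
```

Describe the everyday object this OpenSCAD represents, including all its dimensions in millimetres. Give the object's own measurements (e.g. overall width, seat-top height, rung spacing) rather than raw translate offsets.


A bed frame 1986 mm long (x) by 1437 mm wide (y). Four 63×63 mm corner posts, 485 mm tall, at the corners of the footprint. Four rails of 31 mm thickness and 183 mm height run between adjacent posts with their undersides at z = 273 mm, their outer faces flush with the outside of the frame (the two x-running rails run between the posts' inner faces; the two y-running rails run between the posts' inner faces). 11 slats, each 60 mm wide (x) and 20 mm thick, lie across the top of the two x-running rails, running the full 1437 mm width of the frame in y; along x they sit between the end posts with a 100 mm gap after the −x posts and between neighbouring slats and before the +x posts.


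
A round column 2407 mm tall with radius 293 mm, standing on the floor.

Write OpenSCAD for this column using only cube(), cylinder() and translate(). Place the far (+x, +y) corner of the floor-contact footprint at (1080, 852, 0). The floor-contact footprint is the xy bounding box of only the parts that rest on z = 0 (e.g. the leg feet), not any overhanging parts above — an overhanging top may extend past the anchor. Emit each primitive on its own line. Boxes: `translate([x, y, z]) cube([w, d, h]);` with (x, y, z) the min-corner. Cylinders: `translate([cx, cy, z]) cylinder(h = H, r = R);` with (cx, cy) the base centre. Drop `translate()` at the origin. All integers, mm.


translate([787, 559, 0]) cylinder(h = 2407, r = 293);


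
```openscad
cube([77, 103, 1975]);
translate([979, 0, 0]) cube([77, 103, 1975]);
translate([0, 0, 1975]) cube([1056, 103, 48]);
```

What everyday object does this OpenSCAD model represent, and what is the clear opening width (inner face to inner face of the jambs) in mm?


A door frame. The clear opening width is 902 mm.

Two 1975 mm tall posts with a header on top — a door frame. The left jamb is 77 mm wide at x = 0; the right jamb starts at x = 979. The clear opening is 979 − 77 = 902 mm.


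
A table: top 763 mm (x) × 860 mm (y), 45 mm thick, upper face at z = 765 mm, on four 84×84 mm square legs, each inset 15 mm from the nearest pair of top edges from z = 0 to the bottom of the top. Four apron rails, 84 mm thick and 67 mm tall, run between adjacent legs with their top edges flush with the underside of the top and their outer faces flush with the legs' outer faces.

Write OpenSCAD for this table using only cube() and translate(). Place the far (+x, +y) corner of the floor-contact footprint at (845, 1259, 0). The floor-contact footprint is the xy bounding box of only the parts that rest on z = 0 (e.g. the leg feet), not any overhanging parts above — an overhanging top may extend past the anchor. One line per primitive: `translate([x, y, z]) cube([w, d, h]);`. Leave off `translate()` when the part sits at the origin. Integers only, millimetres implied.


translate([97, 414, 720]) cube([763, 860, 45]);
translate([112, 429, 0]) cube([84, 84, 720]);
translate([761, 429, 0]) cube([84, 84, 720]);
translate([112, 1175, 0]) cube([84, 84, 720]);
translate([761, 1175, 0]) cube([84, 84, 720]);
translate([196, 429, 653]) cube([565, 84, 67]);
translate([196, 1175, 653]) cube([565, 84, 67]);
translate([112, 513, 653]) cube([84, 662, 67]);
translate([761, 513, 653]) cube([84, 662, 67]);


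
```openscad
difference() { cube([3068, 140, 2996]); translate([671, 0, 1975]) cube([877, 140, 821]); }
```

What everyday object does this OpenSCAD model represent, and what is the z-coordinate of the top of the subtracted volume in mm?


A wall with a window opening. The window head height is 2796 mm.

A wall with a rectangular opening subtracted — a window. Sill at z = 1975, opening 821 mm tall, so the head is at 1975 + 821 = 2796 mm.


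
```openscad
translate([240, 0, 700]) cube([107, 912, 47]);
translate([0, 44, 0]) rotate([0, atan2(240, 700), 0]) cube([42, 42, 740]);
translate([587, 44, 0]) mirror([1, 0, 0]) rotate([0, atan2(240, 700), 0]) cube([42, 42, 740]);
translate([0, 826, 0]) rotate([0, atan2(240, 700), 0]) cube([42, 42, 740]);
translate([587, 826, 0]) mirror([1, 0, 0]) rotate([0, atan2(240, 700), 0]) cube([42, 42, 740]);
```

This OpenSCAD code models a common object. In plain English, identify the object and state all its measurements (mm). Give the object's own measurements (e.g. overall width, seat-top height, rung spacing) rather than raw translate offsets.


A sawhorse. A 107×912×47 mm beam (x, y, z) sits on two A-frame leg pairs. Each pair is two raked legs of 42×42 mm section (42 mm along y) splaying symmetrically in x. Each leg rises 700 mm vertically over 240 mm of horizontal reach and is 740 mm long along its own axis. Every leg's outer bottom edge rests on the floor and its outer top edge meets a bottom edge of the beam — the left legs (tilting toward +x) meet the beam's −x bottom edge, the right legs (their mirror images, tilting toward −x) meet its +x bottom edge — so the leg tops tuck under the beam, the beam's underside is 700 mm above the floor, and the feet are 587 mm apart outside-to-outside with the beam centred between them. The two leg pairs are set in 44 mm from either end of the beam.


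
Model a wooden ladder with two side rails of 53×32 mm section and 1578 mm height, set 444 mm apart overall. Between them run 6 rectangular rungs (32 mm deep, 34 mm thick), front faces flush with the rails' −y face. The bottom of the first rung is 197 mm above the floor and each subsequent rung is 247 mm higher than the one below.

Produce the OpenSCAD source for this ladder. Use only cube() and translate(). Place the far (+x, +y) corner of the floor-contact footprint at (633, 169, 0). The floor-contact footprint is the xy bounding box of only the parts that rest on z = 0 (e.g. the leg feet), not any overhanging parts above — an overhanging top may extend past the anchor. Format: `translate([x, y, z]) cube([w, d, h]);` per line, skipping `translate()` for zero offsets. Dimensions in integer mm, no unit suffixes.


translate([189, 137, 0]) cube([53, 32, 1578]);
translate([580, 137, 0]) cube([53, 32, 1578]);
translate([242, 137, 197]) cube([338, 32, 34]);
translate([242, 137, 444]) cube([338, 32, 34]);
translate([242, 137, 691]) cube([338, 32, 34]);
translate([242, 137, 938]) cube([338, 32, 34]);
translate([242, 137, 1185]) cube([338, 32, 34]);
translate([242, 137, 1432]) cube([338, 32, 34]);


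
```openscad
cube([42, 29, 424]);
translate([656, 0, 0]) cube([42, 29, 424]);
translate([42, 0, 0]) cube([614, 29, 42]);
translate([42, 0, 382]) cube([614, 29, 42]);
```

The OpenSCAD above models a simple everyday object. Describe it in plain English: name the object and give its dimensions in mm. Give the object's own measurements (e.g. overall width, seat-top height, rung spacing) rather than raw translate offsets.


A rectangular picture frame lying in the x–z plane (depth along y). The opening is 614 mm wide (x) by 340 mm tall (z), surrounded by a border 42 mm wide on all four sides. The frame is 29 mm deep and is made of two full-height vertical stiles with two horizontal rails fitted between them.


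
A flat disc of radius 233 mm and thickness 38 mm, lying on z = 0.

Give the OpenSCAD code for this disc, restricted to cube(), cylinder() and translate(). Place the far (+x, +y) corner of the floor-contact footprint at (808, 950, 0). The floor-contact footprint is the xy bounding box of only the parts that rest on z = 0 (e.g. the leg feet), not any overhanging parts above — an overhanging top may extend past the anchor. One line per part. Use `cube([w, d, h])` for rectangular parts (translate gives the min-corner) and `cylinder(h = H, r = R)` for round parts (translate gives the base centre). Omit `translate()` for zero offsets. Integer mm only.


translate([575, 717, 0]) cylinder(h = 38, r = 233);


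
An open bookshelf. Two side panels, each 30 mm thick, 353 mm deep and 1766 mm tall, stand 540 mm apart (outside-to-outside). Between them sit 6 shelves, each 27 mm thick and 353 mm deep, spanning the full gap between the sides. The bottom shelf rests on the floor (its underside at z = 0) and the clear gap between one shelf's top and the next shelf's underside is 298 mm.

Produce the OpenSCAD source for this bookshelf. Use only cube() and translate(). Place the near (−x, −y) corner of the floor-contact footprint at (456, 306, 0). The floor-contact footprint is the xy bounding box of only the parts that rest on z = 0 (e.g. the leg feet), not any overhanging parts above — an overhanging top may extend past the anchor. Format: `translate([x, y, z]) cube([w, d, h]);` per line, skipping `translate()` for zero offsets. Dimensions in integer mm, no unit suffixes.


translate([456, 306, 0]) cube([30, 353, 1766]);
translate([966, 306, 0]) cube([30, 353, 1766]);
translate([486, 306, 0]) cube([480, 353, 27]);
translate([486, 306, 325]) cube([480, 353, 27]);
translate([486, 306, 650]) cube([480, 353, 27]);
translate([486, 306, 975]) cube([480, 353, 27]);
translate([486, 306, 1300]) cube([480, 353, 27]);
translate([486, 306, 1625]) cube([480, 353, 27]);


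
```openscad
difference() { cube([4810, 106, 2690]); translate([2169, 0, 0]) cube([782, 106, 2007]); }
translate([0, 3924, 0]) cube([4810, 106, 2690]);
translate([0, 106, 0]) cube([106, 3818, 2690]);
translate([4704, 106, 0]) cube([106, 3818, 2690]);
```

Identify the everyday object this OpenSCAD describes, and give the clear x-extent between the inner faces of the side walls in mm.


A single room. The interior width is 4598 mm.

Four walls enclosing a rectangle with a door in the front wall — a room. Outside width 4810 minus two 106 mm walls gives 4598 mm.


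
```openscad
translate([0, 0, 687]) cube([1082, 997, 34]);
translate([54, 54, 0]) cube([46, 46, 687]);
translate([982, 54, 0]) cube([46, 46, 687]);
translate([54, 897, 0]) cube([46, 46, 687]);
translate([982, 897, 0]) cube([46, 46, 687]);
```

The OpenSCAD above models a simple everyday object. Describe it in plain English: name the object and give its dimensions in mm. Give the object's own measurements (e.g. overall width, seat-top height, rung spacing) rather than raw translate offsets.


A table: top 1082 mm (x) × 997 mm (y), 34 mm thick, upper face at z = 721 mm, on four 46×46 mm square legs, each inset 54 mm from the nearest pair of top edges from z = 0 to the bottom of the top.


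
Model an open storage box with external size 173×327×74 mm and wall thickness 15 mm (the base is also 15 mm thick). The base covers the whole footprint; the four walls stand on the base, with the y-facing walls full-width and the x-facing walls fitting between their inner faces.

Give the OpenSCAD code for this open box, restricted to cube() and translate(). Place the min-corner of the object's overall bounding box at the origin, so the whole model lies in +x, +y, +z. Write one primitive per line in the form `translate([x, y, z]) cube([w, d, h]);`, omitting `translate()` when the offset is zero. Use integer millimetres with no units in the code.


cube([173, 327, 15]);
translate([0, 0, 15]) cube([173, 15, 59]);
translate([0, 312, 15]) cube([173, 15, 59]);
translate([0, 15, 15]) cube([15, 297, 59]);
translate([158, 15, 15]) cube([15, 297, 59]);


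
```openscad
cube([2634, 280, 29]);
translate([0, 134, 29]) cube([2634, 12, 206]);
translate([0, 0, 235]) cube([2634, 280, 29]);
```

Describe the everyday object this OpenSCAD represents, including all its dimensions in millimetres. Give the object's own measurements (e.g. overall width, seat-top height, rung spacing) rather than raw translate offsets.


An I-beam lying along x, 2634 mm long. Overall section height 264 mm. Two flanges 280 mm wide (y) and 29 mm thick, one on the floor and one at the top; a web 12 mm thick runs between them, centred on the flange width.


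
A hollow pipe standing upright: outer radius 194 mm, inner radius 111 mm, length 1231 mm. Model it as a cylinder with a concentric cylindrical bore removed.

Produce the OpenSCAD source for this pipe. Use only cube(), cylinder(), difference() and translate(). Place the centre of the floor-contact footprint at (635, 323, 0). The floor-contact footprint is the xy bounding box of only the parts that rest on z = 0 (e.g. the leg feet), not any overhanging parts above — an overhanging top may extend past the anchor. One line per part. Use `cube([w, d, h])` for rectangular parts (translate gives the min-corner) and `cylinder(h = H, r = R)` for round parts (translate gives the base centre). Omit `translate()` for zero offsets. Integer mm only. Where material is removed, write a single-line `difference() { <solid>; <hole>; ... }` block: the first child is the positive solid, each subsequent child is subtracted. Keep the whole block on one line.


difference() { translate([635, 323, 0]) cylinder(h = 1231, r = 194); translate([635, 323, 0]) cylinder(h = 1231, r = 111); }


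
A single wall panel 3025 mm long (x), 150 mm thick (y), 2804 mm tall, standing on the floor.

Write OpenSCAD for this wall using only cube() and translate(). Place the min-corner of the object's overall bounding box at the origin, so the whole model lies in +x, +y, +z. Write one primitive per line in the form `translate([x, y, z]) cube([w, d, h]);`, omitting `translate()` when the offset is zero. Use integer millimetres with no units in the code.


cube([3025, 150, 2804]);


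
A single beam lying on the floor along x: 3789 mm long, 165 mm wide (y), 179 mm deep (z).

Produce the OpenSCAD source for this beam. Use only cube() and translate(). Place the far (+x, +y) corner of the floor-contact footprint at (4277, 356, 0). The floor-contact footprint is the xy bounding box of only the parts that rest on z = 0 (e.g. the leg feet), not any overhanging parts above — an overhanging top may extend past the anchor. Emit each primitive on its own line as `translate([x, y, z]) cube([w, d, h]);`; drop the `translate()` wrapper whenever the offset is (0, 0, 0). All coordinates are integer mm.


translate([488, 191, 0]) cube([3789, 165, 179]);


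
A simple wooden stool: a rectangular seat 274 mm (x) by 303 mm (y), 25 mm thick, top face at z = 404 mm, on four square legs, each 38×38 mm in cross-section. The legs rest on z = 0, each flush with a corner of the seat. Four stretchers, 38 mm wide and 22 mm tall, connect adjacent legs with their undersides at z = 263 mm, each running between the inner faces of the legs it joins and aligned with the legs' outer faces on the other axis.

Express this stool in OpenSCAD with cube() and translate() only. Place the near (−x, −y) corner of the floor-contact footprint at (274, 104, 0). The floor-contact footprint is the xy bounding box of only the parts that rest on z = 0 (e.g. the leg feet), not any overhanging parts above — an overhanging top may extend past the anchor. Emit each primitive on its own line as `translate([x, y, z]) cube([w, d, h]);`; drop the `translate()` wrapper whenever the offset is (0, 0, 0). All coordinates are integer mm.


translate([274, 104, 379]) cube([274, 303, 25]);
translate([274, 104, 0]) cube([38, 38, 379]);
translate([510, 104, 0]) cube([38, 38, 379]);
translate([274, 369, 0]) cube([38, 38, 379]);
translate([510, 369, 0]) cube([38, 38, 379]);
translate([312, 104, 263]) cube([198, 38, 22]);
translate([312, 369, 263]) cube([198, 38, 22]);
translate([274, 142, 263]) cube([38, 227, 22]);
translate([510, 142, 263]) cube([38, 227, 22]);


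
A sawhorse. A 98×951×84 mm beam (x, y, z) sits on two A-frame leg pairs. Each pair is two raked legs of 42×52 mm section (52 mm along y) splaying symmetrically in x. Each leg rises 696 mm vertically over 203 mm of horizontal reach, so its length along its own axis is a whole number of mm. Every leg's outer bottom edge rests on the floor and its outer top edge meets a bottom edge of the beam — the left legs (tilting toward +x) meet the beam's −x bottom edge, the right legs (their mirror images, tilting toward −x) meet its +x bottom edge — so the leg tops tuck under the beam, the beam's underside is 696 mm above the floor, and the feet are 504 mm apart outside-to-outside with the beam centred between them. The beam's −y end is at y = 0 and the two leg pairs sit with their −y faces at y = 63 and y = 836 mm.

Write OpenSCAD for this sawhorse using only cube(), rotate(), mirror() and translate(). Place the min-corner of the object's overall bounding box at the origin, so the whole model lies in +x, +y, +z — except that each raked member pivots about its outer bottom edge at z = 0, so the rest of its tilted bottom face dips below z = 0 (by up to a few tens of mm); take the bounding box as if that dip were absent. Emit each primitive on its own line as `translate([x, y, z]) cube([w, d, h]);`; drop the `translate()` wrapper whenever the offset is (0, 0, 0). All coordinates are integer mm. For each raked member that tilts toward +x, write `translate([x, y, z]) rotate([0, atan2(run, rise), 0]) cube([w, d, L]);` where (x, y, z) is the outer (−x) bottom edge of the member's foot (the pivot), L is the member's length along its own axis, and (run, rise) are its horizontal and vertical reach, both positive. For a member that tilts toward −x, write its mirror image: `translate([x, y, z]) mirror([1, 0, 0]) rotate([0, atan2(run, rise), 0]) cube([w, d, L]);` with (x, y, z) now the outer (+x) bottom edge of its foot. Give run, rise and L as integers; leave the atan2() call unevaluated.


translate([203, 0, 696]) cube([98, 951, 84]);
translate([0, 63, 0]) rotate([0, atan2(203, 696), 0]) cube([42, 52, 725]);
translate([504, 63, 0]) mirror([1, 0, 0]) rotate([0, atan2(203, 696), 0]) cube([42, 52, 725]);
translate([0, 836, 0]) rotate([0, atan2(203, 696), 0]) cube([42, 52, 725]);
translate([504, 836, 0]) mirror([1, 0, 0]) rotate([0, atan2(203, 696), 0]) cube([42, 52, 725]);


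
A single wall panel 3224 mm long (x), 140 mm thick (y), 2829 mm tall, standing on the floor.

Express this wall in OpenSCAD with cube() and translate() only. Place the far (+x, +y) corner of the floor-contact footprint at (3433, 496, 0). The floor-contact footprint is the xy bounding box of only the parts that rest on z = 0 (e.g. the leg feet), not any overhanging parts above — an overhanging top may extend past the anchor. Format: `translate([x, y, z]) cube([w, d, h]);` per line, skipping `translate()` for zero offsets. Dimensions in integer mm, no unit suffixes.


translate([209, 356, 0]) cube([3224, 140, 2829]);


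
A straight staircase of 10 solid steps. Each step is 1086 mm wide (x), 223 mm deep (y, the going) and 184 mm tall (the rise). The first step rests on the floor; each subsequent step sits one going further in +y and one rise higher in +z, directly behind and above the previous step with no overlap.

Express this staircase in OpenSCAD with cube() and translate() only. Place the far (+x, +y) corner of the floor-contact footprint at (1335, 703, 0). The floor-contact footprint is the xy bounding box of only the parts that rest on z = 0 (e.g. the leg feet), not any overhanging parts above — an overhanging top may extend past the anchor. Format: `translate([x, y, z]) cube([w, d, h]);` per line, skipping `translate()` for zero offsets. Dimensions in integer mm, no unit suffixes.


translate([249, 480, 0]) cube([1086, 223, 184]);
translate([249, 703, 184]) cube([1086, 223, 184]);
translate([249, 926, 368]) cube([1086, 223, 184]);
translate([249, 1149, 552]) cube([1086, 223, 184]);
translate([249, 1372, 736]) cube([1086, 223, 184]);
translate([249, 1595, 920]) cube([1086, 223, 184]);
translate([249, 1818, 1104]) cube([1086, 223, 184]);
translate([249, 2041, 1288]) cube([1086, 223, 184]);
translate([249, 2264, 1472]) cube([1086, 223, 184]);
translate([249, 2487, 1656]) cube([1086, 223, 184]);


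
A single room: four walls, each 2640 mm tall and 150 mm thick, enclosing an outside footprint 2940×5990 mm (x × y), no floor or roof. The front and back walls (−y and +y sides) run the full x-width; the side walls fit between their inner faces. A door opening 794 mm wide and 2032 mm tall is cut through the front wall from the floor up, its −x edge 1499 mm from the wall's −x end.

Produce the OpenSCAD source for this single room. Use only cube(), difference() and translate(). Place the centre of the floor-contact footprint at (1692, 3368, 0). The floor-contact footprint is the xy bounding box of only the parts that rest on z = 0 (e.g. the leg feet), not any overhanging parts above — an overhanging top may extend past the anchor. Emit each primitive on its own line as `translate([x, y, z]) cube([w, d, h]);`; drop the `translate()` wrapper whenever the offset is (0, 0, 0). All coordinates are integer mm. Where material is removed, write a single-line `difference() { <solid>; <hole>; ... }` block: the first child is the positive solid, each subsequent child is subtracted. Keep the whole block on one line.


difference() { translate([222, 373, 0]) cube([2940, 150, 2640]); translate([1721, 373, 0]) cube([794, 150, 2032]); }
translate([222, 6213, 0]) cube([2940, 150, 2640]);
translate([222, 523, 0]) cube([150, 5690, 2640]);
translate([3012, 523, 0]) cube([150, 5690, 2640]);


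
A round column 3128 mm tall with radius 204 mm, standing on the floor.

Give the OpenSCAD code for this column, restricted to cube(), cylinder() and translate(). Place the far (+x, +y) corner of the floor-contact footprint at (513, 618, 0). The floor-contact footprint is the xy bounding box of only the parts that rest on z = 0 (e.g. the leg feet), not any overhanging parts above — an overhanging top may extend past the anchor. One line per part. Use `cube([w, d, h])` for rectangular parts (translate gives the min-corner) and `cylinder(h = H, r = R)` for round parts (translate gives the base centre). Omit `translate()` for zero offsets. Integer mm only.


translate([309, 414, 0]) cylinder(h = 3128, r = 204);


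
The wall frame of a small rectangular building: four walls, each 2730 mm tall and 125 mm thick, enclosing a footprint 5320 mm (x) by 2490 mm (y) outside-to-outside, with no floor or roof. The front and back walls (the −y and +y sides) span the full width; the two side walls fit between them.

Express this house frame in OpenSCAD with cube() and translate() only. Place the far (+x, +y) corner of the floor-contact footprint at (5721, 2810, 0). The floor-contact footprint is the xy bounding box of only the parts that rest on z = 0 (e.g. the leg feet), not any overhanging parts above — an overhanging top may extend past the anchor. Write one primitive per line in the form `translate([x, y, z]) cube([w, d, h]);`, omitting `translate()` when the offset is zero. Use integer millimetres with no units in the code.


translate([401, 320, 0]) cube([5320, 125, 2730]);
translate([401, 2685, 0]) cube([5320, 125, 2730]);
translate([401, 445, 0]) cube([125, 2240, 2730]);
translate([5596, 445, 0]) cube([125, 2240, 2730]);


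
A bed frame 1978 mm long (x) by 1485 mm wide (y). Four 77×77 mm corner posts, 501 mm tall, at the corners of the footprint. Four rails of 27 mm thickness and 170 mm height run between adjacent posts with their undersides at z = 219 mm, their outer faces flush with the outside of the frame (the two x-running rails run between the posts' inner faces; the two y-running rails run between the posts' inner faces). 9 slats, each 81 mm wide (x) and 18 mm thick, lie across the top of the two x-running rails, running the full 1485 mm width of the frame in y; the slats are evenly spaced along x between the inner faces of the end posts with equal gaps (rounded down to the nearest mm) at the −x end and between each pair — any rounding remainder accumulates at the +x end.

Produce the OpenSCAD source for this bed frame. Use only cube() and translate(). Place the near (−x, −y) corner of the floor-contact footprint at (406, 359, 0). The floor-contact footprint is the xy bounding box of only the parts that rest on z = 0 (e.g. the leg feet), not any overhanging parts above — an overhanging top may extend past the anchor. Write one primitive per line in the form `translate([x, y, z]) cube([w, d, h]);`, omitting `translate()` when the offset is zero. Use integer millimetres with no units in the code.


// slat z = rail_z + rail_h = 219 + 170 = 389
// slat gap = ⌊(1824 − 9·81) / 10⌋ = 109
translate([406, 359, 0]) cube([77, 77, 501]);
translate([406, 1767, 0]) cube([77, 77, 501]);
translate([2307, 359, 0]) cube([77, 77, 501]);
translate([2307, 1767, 0]) cube([77, 77, 501]);
translate([483, 359, 219]) cube([1824, 27, 170]);
translate([483, 1817, 219]) cube([1824, 27, 170]);
translate([406, 436, 219]) cube([27, 1331, 170]);
translate([2357, 436, 219]) cube([27, 1331, 170]);
translate([592, 359, 389]) cube([81, 1485, 18]);
translate([782, 359, 389]) cube([81, 1485, 18]);
translate([972, 359, 389]) cube([81, 1485, 18]);
translate([1162, 359, 389]) cube([81, 1485, 18]);
translate([1352, 359, 389]) cube([81, 1485, 18]);
translate([1542, 359, 389]) cube([81, 1485, 18]);
translate([1732, 359, 389]) cube([81, 1485, 18]);
translate([1922, 359, 389]) cube([81, 1485, 18]);
translate([2112, 359, 389]) cube([81, 1485, 18]);


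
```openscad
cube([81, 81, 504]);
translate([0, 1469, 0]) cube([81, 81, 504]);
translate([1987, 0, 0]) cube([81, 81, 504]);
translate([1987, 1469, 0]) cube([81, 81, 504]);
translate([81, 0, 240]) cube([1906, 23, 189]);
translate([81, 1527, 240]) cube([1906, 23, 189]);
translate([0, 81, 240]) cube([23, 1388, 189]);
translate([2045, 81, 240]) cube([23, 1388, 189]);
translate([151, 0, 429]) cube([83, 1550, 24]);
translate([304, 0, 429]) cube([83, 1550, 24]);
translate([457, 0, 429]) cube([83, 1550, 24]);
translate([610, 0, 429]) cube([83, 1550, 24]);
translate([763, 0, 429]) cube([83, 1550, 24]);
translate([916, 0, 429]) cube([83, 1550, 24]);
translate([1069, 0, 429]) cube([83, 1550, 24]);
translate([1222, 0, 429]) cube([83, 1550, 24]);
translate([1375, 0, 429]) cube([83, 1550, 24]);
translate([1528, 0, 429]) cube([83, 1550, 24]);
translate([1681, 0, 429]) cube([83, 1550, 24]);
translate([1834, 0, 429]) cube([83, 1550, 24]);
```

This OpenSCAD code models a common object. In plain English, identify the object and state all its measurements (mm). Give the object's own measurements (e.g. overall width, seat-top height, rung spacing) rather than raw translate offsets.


A bed frame 2068 mm long (x) by 1550 mm wide (y). Four 81×81 mm corner posts, 504 mm tall, at the corners of the footprint. Four rails of 23 mm thickness and 189 mm height run between adjacent posts with their undersides at z = 240 mm, their outer faces flush with the outside of the frame (the two x-running rails run between the posts' inner faces; the two y-running rails run between the posts' inner faces). 12 slats, each 83 mm wide (x) and 24 mm thick, lie across the top of the two x-running rails, running the full 1550 mm width of the frame in y; along x they sit between the end posts with a 70 mm gap after the −x posts and between neighbouring slats and before the +x posts.
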